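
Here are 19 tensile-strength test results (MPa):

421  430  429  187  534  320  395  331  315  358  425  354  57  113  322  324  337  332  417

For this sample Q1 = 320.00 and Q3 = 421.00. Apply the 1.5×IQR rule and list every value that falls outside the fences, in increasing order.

IQR = Q3 − Q1 = 421.00 − 320.00 = 101.00.
Lower fence = Q1 − 1.5·IQR = 320.00 − 151.50 = 168.50.
Upper fence = Q3 + 1.5·IQR = 421.00 + 151.50 = 572.50.
57 < 168.50 → outlier.
113 < 168.50 → outlier.
All remaining values lie within [168.50, 572.50].

57, 113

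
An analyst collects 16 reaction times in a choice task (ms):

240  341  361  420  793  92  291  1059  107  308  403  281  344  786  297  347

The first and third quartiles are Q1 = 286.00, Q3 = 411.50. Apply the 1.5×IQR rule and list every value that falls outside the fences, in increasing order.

92, 786, 793, 1059

IQR = Q3 − Q1 = 411.50 − 286.00 = 125.50.
Lower fence = Q1 − 1.5·IQR = 286.00 − 188.25 = 97.75.
Upper fence = Q3 + 1.5·IQR = 411.50 + 188.25 = 599.75.
92 < 97.75 → outlier.
786 > 599.75 → outlier.
793 > 599.75 → outlier.
1059 > 599.75 → outlier.
All remaining values lie within [97.75, 599.75].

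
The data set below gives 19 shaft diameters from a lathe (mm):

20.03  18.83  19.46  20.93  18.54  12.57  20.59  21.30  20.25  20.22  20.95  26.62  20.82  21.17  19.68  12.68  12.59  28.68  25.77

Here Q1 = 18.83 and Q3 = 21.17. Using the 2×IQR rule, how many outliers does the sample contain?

IQR = 2.34; fences at 18.83 − 4.68 = 14.15 and 21.17 + 4.68 = 25.85.
Outside the cutoffs: 12.57, 12.59, 12.68, 26.62, 28.68.

5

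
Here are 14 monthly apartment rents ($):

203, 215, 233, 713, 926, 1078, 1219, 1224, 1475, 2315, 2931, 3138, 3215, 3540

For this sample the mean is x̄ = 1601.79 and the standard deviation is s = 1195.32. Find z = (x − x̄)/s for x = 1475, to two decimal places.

-0.11

z = (1475 − 1601.79) / 1195.32 = -0.11.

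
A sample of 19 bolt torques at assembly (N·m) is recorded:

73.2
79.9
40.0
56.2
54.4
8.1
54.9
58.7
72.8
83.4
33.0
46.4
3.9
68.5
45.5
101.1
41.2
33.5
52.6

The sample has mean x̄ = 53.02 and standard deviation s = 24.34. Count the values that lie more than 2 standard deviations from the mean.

Cutoffs: x̄ ± 2s = [4.34, 101.70].
Outside the cutoffs: 3.9.

1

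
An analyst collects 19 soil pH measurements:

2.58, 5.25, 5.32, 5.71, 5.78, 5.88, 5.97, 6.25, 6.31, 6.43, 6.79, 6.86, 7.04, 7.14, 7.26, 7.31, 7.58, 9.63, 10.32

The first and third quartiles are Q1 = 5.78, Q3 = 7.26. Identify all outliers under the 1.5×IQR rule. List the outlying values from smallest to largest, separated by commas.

IQR = Q3 − Q1 = 7.26 − 5.78 = 1.48.
Lower fence = Q1 − 1.5·IQR = 5.78 − 2.22 = 3.56.
Upper fence = Q3 + 1.5·IQR = 7.26 + 2.22 = 9.48.
2.58 < 3.56 → outlier.
9.63 > 9.48 → outlier.
10.32 > 9.48 → outlier.
All remaining values lie within [3.56, 9.48].

2.58, 9.63, 10.32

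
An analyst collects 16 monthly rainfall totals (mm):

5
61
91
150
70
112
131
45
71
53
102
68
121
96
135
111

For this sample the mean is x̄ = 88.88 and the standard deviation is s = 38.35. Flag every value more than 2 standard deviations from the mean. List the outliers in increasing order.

5

Cutoffs at x̄ ± 2s: 88.88 ± 2·38.35 = [12.18, 165.58].
5: z = -2.19, |z| > 2 → outlier.
Every other value lies within [12.18, 165.58].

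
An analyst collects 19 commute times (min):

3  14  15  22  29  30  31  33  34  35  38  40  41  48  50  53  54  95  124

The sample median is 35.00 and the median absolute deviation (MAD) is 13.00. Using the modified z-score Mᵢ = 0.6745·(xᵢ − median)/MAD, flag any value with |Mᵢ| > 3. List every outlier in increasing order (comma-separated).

|Mᵢ| > 3 ⇔ |xᵢ − 35.00| > 3·13.00/0.6745 = 57.82.
So outliers lie outside [-22.82, 92.82].
95: M = 3.11 → outlier.
124: M = 4.62 → outlier.

95, 124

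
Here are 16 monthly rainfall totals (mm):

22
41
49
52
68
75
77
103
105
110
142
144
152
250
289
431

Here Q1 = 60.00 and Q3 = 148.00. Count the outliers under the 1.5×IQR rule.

IQR = 88.00; fences at 60.00 − 132.00 = -72.00 and 148.00 + 132.00 = 280.00.
Outside the cutoffs: 289, 431.

2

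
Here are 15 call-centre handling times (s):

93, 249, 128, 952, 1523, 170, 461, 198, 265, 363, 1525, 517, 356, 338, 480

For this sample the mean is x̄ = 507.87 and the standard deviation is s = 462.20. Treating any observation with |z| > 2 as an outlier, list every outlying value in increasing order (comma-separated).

1523, 1525

Cutoffs at x̄ ± 2s: 507.87 ± 2·462.20 = [-416.53, 1432.27].
1523: z = 2.20, |z| > 2 → outlier.
1525: z = 2.20, |z| > 2 → outlier.
Every other value lies within [-416.53, 1432.27].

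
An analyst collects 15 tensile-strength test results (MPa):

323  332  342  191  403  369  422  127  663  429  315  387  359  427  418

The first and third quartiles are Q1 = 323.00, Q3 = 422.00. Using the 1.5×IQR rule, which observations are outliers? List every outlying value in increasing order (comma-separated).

127, 663

IQR = Q3 − Q1 = 422.00 − 323.00 = 99.00.
Lower fence = Q1 − 1.5·IQR = 323.00 − 148.50 = 174.50.
Upper fence = Q3 + 1.5·IQR = 422.00 + 148.50 = 570.50.
127 < 174.50 → outlier.
663 > 570.50 → outlier.
All remaining values lie within [174.50, 570.50].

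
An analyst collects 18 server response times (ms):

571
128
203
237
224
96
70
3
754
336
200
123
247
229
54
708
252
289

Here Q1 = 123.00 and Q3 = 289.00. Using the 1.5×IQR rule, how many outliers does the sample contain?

3

IQR = 166.00; fences at 123.00 − 249.00 = -126.00 and 289.00 + 249.00 = 538.00.
Outside the cutoffs: 571, 708, 754.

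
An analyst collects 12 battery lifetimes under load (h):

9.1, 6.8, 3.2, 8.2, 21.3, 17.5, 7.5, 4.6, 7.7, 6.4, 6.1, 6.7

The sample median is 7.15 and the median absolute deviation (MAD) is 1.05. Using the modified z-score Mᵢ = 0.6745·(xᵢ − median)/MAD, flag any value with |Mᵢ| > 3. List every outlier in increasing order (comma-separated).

|Mᵢ| > 3 ⇔ |xᵢ − 7.15| > 3·1.05/0.6745 = 4.67.
So outliers lie outside [2.48, 11.82].
17.5: M = 6.65 → outlier.
21.3: M = 9.09 → outlier.

17.5, 21.3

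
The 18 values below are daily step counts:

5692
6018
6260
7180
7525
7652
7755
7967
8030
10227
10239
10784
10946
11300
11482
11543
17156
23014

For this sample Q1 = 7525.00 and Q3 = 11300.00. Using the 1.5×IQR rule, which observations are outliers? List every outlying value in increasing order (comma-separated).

IQR = Q3 − Q1 = 11300.00 − 7525.00 = 3775.00.
Lower fence = Q1 − 1.5·IQR = 7525.00 − 5662.50 = 1862.50.
Upper fence = Q3 + 1.5·IQR = 11300.00 + 5662.50 = 16962.50.
17156 > 16962.50 → outlier.
23014 > 16962.50 → outlier.
All remaining values lie within [1862.50, 16962.50].

17156, 23014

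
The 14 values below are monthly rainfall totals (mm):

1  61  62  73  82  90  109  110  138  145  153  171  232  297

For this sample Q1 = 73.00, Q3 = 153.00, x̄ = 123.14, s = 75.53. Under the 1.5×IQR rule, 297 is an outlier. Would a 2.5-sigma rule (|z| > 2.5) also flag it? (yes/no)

z = (297 − 123.14) / 75.53 = 2.30.
|z| = 2.30 ≤ 2.5.

no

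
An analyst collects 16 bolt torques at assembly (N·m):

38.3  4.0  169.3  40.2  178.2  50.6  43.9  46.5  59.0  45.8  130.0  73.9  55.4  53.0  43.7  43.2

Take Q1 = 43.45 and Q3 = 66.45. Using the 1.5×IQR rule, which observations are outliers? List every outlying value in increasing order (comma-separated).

4.0, 130.0, 169.3, 178.2

IQR = Q3 − Q1 = 66.45 − 43.45 = 23.00.
Lower fence = Q1 − 1.5·IQR = 43.45 − 34.50 = 8.95.
Upper fence = Q3 + 1.5·IQR = 66.45 + 34.50 = 100.95.
4.0 < 8.95 → outlier.
130.0 > 100.95 → outlier.
169.3 > 100.95 → outlier.
178.2 > 100.95 → outlier.
All remaining values lie within [8.95, 100.95].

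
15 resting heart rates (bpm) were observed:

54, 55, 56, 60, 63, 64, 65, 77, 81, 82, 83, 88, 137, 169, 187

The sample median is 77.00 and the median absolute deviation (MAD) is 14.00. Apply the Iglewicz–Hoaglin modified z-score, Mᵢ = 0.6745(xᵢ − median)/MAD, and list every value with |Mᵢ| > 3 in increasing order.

|Mᵢ| > 3 ⇔ |xᵢ − 77.00| > 3·14.00/0.6745 = 62.27.
So outliers lie outside [14.73, 139.27].
169: M = 4.43 → outlier.
187: M = 5.30 → outlier.

169, 187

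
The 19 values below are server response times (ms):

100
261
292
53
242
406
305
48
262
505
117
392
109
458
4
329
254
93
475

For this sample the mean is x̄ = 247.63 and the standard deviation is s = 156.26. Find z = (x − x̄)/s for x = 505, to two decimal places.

1.65

z = (505 − 247.63) / 156.26 = 1.65.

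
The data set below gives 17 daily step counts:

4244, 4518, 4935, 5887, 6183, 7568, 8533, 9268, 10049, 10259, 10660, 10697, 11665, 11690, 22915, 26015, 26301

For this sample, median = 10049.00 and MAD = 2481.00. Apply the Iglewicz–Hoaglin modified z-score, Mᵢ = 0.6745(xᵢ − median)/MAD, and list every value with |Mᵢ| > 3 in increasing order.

22915, 26015, 26301

|Mᵢ| > 3 ⇔ |xᵢ − 10049.00| > 3·2481.00/0.6745 = 11034.84.
So outliers lie outside [-985.84, 21083.84].
22915: M = 3.50 → outlier.
26015: M = 4.34 → outlier.
26301: M = 4.42 → outlier.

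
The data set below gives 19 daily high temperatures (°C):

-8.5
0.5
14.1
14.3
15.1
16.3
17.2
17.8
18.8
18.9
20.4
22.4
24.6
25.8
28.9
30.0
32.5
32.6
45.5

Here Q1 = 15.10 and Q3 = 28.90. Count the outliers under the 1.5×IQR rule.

IQR = 13.80; fences at 15.10 − 20.70 = -5.60 and 28.90 + 20.70 = 49.60.
Outside the cutoffs: -8.5.

1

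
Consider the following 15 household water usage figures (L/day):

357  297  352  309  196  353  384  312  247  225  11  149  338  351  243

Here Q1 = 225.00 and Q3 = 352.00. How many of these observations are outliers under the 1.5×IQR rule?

1

IQR = 127.00; fences at 225.00 − 190.50 = 34.50 and 352.00 + 190.50 = 542.50.
Outside the cutoffs: 11.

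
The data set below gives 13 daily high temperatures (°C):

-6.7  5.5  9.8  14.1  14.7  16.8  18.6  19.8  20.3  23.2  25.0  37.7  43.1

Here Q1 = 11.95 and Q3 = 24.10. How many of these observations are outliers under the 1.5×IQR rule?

2

IQR = 12.15; fences at 11.95 − 18.225 = -6.275 and 24.10 + 18.225 = 42.325.
Outside the cutoffs: -6.7, 43.1.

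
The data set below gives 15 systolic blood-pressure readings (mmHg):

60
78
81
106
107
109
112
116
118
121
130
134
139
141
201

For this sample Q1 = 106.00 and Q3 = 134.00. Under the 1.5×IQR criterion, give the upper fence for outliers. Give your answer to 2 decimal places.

IQR = Q3 − Q1 = 134.00 − 106.00 = 28.00.
Lower fence = Q1 − 1.5·IQR = 106.00 − 42.00 = 64.00.
Upper fence = Q3 + 1.5·IQR = 134.00 + 42.00 = 176.00.

176.00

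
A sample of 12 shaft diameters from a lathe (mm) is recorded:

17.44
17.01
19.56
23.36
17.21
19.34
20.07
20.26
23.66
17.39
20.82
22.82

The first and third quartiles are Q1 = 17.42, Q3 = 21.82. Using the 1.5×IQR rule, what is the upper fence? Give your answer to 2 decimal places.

IQR = Q3 − Q1 = 21.82 − 17.42 = 4.40.
Lower fence = Q1 − 1.5·IQR = 17.42 − 6.60 = 10.82.
Upper fence = Q3 + 1.5·IQR = 21.82 + 6.60 = 28.42.

28.42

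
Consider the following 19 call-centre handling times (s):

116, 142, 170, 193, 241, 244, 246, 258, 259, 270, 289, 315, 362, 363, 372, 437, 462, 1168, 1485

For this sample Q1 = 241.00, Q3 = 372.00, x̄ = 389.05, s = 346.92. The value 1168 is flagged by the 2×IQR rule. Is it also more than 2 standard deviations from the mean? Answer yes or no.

z = (1168 − 389.05) / 346.92 = 2.25.
|z| = 2.25 > 2.

yes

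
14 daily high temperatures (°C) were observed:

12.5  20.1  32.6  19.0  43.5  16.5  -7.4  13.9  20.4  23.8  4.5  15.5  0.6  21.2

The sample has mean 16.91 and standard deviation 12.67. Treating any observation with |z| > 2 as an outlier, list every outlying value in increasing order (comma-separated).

Cutoffs at x̄ ± 2s: 16.91 ± 2·12.67 = [-8.43, 42.25].
43.5: z = 2.10, |z| > 2 → outlier.
Every other value lies within [-8.43, 42.25].

43.5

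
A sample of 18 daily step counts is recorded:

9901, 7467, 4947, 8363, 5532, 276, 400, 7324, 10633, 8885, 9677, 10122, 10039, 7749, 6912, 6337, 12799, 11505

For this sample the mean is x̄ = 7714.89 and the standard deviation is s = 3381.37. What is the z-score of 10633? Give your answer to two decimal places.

z = (10633 − 7714.89) / 3381.37 = 0.86.

0.86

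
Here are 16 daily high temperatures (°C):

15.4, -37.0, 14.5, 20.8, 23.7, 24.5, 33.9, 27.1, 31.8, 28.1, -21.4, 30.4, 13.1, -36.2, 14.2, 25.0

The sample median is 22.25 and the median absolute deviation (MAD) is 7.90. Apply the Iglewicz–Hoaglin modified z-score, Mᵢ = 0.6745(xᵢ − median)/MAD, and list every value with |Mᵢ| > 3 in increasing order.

-37.0, -36.2, -21.4

|Mᵢ| > 3 ⇔ |xᵢ − 22.25| > 3·7.90/0.6745 = 35.14.
So outliers lie outside [-12.89, 57.39].
-37.0: M = -5.06 → outlier.
-36.2: M = -4.99 → outlier.
-21.4: M = -3.73 → outlier.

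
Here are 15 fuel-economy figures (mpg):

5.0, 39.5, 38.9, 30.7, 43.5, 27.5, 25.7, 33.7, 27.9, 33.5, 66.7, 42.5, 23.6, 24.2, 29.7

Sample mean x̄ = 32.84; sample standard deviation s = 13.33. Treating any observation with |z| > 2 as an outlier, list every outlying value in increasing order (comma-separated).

Cutoffs at x̄ ± 2s: 32.84 ± 2·13.33 = [6.18, 59.50].
5.0: z = -2.09, |z| > 2 → outlier.
66.7: z = 2.54, |z| > 2 → outlier.
Every other value lies within [6.18, 59.50].

5.0, 66.7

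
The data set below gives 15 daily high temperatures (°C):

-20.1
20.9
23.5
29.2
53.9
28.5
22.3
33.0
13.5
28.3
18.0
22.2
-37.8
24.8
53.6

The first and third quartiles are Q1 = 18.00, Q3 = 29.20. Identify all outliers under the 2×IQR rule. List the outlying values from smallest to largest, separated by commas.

-37.8, -20.1, 53.6, 53.9

IQR = Q3 − Q1 = 29.20 − 18.00 = 11.20.
Lower fence = Q1 − 2·IQR = 18.00 − 22.40 = -4.40.
Upper fence = Q3 + 2·IQR = 29.20 + 22.40 = 51.60.
-37.8 < -4.40 → outlier.
-20.1 < -4.40 → outlier.
53.6 > 51.60 → outlier.
53.9 > 51.60 → outlier.
All remaining values lie within [-4.40, 51.60].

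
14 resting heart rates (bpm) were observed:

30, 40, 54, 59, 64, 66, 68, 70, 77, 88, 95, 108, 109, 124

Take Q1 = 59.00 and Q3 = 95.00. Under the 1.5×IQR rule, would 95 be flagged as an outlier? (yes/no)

IQR = Q3 − Q1 = 95.00 − 59.00 = 36.00.
Lower fence = Q1 − 1.5·IQR = 59.00 − 54.00 = 5.00.
Upper fence = Q3 + 1.5·IQR = 95.00 + 54.00 = 149.00.
95 lies within [5.00, 149.00].

no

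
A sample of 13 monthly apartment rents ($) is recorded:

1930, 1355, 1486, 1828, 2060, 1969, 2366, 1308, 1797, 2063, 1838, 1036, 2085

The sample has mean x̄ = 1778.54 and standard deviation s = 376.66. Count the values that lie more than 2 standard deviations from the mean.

0

Cutoffs: x̄ ± 2s = [1025.22, 2531.86].
Every value lies within the cutoffs.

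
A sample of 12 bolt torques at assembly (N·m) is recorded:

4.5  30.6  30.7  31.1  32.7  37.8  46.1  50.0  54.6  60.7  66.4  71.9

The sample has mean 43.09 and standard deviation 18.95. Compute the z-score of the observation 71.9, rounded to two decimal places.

1.52

z = (71.9 − 43.09) / 18.95 = 1.52.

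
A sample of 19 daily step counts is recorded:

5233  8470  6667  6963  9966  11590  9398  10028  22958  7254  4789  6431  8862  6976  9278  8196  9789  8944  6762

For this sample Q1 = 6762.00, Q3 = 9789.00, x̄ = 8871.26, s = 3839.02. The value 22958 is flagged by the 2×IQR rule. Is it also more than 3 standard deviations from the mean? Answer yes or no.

z = (22958 − 8871.26) / 3839.02 = 3.67.
|z| = 3.67 > 3.

yes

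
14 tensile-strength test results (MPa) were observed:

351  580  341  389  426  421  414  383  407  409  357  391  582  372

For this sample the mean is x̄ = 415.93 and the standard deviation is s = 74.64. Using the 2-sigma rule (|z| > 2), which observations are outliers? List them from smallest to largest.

580, 582

Cutoffs at x̄ ± 2s: 415.93 ± 2·74.64 = [266.65, 565.21].
580: z = 2.20, |z| > 2 → outlier.
582: z = 2.22, |z| > 2 → outlier.
Every other value lies within [266.65, 565.21].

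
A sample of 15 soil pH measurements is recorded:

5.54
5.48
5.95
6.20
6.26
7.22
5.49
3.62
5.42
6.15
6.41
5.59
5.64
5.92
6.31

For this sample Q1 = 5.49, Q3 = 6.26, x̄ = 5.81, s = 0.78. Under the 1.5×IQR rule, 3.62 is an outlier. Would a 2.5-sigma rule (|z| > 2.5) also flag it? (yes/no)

z = (3.62 − 5.81) / 0.78 = -2.81.
|z| = 2.81 > 2.5.

yes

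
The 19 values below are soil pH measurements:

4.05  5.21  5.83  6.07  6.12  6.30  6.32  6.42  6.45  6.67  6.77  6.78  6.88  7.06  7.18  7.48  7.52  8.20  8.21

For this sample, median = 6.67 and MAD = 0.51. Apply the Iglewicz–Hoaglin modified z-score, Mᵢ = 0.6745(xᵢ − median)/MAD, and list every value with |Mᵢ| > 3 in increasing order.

|Mᵢ| > 3 ⇔ |xᵢ − 6.67| > 3·0.51/0.6745 = 2.27.
So outliers lie outside [4.40, 8.94].
4.05: M = -3.47 → outlier.

4.05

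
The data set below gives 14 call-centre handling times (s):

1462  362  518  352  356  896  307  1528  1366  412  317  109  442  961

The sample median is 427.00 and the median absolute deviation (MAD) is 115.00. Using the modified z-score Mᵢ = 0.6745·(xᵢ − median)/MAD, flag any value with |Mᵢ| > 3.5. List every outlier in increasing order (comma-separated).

1366, 1462, 1528

|Mᵢ| > 3.5 ⇔ |xᵢ − 427.00| > 3.5·115.00/0.6745 = 596.74.
So outliers lie outside [-169.74, 1023.74].
1366: M = 5.51 → outlier.
1462: M = 6.07 → outlier.
1528: M = 6.46 → outlier.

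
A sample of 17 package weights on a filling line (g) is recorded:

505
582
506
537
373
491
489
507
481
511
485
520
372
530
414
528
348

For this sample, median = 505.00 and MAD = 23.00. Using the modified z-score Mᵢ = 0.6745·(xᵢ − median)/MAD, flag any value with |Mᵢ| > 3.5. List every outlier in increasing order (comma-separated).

|Mᵢ| > 3.5 ⇔ |xᵢ − 505.00| > 3.5·23.00/0.6745 = 119.35.
So outliers lie outside [385.65, 624.35].
348: M = -4.60 → outlier.
372: M = -3.90 → outlier.
373: M = -3.87 → outlier.

348, 372, 373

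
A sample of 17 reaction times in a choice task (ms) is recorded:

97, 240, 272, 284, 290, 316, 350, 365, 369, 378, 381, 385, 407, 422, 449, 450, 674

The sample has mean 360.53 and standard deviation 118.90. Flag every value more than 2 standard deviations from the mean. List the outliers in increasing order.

Cutoffs at x̄ ± 2s: 360.53 ± 2·118.90 = [122.73, 598.33].
97: z = -2.22, |z| > 2 → outlier.
674: z = 2.64, |z| > 2 → outlier.
Every other value lies within [122.73, 598.33].

97, 674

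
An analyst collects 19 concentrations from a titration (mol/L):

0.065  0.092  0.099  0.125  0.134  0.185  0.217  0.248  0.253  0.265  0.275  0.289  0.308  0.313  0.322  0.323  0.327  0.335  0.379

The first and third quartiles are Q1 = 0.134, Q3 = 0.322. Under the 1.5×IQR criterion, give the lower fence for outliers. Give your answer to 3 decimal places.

-0.148

IQR = Q3 − Q1 = 0.322 − 0.134 = 0.188.
Lower fence = Q1 − 1.5·IQR = 0.134 − 0.282 = -0.148.
Upper fence = Q3 + 1.5·IQR = 0.322 + 0.282 = 0.604.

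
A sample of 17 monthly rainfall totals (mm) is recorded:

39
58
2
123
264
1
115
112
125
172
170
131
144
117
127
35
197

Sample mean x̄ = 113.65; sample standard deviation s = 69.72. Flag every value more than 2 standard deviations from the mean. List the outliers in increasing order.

264

Cutoffs at x̄ ± 2s: 113.65 ± 2·69.72 = [-25.79, 253.09].
264: z = 2.16, |z| > 2 → outlier.
Every other value lies within [-25.79, 253.09].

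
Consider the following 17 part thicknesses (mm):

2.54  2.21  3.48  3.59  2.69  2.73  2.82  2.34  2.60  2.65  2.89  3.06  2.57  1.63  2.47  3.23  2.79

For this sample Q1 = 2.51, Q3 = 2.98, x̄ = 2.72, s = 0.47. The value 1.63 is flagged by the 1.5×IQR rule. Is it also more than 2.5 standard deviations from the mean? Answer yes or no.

z = (1.63 − 2.72) / 0.47 = -2.32.
|z| = 2.32 ≤ 2.5.

no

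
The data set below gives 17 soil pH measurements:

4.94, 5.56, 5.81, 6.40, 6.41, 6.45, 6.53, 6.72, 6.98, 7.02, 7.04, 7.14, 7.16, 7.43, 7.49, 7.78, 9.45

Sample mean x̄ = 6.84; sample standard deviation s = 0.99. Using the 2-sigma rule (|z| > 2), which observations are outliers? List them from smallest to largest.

Cutoffs at x̄ ± 2s: 6.84 ± 2·0.99 = [4.86, 8.82].
9.45: z = 2.64, |z| > 2 → outlier.
Every other value lies within [4.86, 8.82].

9.45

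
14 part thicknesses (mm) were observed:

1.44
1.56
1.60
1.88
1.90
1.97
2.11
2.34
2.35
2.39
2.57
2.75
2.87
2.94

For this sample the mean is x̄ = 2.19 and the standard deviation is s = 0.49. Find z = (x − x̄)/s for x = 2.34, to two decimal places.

z = (2.34 − 2.19) / 0.49 = 0.31.

0.31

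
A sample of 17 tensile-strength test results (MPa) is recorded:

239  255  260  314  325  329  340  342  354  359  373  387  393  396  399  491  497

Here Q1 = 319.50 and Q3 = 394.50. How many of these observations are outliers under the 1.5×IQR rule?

0

IQR = 75.00; fences at 319.50 − 112.50 = 207.00 and 394.50 + 112.50 = 507.00.
Every value lies within the cutoffs.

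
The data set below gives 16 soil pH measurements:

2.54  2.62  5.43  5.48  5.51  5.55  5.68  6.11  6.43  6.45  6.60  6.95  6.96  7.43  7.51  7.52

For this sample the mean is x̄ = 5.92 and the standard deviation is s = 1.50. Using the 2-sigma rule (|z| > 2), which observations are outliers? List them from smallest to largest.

2.54, 2.62

Cutoffs at x̄ ± 2s: 5.92 ± 2·1.50 = [2.92, 8.92].
2.54: z = -2.25, |z| > 2 → outlier.
2.62: z = -2.20, |z| > 2 → outlier.
Every other value lies within [2.92, 8.92].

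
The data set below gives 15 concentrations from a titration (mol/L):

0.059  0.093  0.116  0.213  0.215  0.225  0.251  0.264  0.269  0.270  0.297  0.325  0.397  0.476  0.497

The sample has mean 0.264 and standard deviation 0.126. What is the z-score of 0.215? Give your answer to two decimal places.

z = (0.215 − 0.264) / 0.126 = -0.39.

-0.39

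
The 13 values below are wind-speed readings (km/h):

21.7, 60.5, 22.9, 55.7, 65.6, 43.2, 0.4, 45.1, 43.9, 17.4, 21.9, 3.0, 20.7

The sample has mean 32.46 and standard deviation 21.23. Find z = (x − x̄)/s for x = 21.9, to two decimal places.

z = (21.9 − 32.46) / 21.23 = -0.50.

-0.50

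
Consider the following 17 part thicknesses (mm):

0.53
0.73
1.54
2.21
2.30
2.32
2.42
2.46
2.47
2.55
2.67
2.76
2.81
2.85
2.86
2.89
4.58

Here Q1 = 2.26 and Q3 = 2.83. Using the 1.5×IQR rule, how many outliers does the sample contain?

IQR = 0.57; fences at 2.26 − 0.855 = 1.405 and 2.83 + 0.855 = 3.685.
Outside the cutoffs: 0.53, 0.73, 4.58.

3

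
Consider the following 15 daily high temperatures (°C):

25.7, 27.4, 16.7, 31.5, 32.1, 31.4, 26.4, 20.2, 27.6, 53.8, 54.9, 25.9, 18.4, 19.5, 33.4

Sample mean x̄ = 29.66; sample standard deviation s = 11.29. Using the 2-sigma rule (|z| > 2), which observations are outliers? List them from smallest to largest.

53.8, 54.9

Cutoffs at x̄ ± 2s: 29.66 ± 2·11.29 = [7.08, 52.24].
53.8: z = 2.14, |z| > 2 → outlier.
54.9: z = 2.24, |z| > 2 → outlier.
Every other value lies within [7.08, 52.24].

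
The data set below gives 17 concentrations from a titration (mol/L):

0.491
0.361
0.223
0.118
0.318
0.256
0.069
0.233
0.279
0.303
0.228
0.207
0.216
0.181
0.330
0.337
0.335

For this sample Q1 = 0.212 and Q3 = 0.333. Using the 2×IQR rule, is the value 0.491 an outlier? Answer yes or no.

no

IQR = Q3 − Q1 = 0.333 − 0.212 = 0.121.
Lower fence = Q1 − 2·IQR = 0.212 − 0.242 = -0.030.
Upper fence = Q3 + 2·IQR = 0.333 + 0.242 = 0.575.
0.491 lies within [-0.030, 0.575].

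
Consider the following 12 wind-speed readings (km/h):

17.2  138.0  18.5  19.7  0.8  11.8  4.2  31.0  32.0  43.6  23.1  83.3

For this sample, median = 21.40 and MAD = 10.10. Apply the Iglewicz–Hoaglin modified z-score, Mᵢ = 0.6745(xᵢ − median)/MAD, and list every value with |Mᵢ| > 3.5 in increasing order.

83.3, 138.0

|Mᵢ| > 3.5 ⇔ |xᵢ − 21.40| > 3.5·10.10/0.6745 = 52.41.
So outliers lie outside [-31.01, 73.81].
83.3: M = 4.13 → outlier.
138.0: M = 7.79 → outlier.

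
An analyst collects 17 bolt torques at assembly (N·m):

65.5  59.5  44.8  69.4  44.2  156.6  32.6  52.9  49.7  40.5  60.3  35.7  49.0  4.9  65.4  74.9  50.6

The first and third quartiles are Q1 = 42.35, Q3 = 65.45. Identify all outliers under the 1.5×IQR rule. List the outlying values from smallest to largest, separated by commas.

4.9, 156.6

IQR = Q3 − Q1 = 65.45 − 42.35 = 23.10.
Lower fence = Q1 − 1.5·IQR = 42.35 − 34.65 = 7.70.
Upper fence = Q3 + 1.5·IQR = 65.45 + 34.65 = 100.10.
4.9 < 7.70 → outlier.
156.6 > 100.10 → outlier.
All remaining values lie within [7.70, 100.10].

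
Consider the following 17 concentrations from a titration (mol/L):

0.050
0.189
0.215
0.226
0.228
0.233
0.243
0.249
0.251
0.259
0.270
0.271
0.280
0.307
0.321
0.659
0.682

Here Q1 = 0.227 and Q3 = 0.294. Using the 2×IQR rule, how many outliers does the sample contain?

IQR = 0.067; fences at 0.227 − 0.134 = 0.093 and 0.294 + 0.134 = 0.428.
Outside the cutoffs: 0.050, 0.659, 0.682.

3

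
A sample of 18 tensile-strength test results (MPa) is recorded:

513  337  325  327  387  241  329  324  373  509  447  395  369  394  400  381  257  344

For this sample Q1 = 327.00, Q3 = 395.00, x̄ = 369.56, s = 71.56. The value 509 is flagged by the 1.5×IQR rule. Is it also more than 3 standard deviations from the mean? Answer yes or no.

no

z = (509 − 369.56) / 71.56 = 1.95.
|z| = 1.95 ≤ 3.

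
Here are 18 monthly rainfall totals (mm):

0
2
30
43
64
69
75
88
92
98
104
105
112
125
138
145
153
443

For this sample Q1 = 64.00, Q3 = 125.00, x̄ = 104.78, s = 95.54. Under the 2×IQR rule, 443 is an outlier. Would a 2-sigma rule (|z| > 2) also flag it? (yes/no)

yes

z = (443 − 104.78) / 95.54 = 3.54.
|z| = 3.54 > 2.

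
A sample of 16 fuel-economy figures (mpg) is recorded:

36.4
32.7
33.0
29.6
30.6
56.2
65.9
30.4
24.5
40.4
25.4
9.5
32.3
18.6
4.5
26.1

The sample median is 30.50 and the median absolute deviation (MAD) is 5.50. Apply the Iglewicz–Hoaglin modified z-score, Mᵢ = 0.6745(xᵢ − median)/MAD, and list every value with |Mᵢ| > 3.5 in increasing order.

|Mᵢ| > 3.5 ⇔ |xᵢ − 30.50| > 3.5·5.50/0.6745 = 28.54.
So outliers lie outside [1.96, 59.04].
65.9: M = 4.34 → outlier.

65.9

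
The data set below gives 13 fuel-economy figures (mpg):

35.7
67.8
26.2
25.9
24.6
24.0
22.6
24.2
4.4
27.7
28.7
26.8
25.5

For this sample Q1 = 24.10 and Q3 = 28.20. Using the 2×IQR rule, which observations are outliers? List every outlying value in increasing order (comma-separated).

IQR = Q3 − Q1 = 28.20 − 24.10 = 4.10.
Lower fence = Q1 − 2·IQR = 24.10 − 8.20 = 15.90.
Upper fence = Q3 + 2·IQR = 28.20 + 8.20 = 36.40.
4.4 < 15.90 → outlier.
67.8 > 36.40 → outlier.
All remaining values lie within [15.90, 36.40].

4.4, 67.8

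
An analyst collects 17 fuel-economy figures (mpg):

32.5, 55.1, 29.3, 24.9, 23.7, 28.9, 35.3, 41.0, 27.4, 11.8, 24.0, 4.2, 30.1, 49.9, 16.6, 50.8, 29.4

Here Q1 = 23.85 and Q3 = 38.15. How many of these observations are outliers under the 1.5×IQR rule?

IQR = 14.30; fences at 23.85 − 21.45 = 2.40 and 38.15 + 21.45 = 59.60.
Every value lies within the cutoffs.

0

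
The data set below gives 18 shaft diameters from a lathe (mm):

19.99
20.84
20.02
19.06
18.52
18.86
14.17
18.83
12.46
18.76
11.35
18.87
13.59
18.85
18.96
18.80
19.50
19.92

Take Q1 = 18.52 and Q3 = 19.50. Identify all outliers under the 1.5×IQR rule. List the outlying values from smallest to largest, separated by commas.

11.35, 12.46, 13.59, 14.17

IQR = Q3 − Q1 = 19.50 − 18.52 = 0.98.
Lower fence = Q1 − 1.5·IQR = 18.52 − 1.47 = 17.05.
Upper fence = Q3 + 1.5·IQR = 19.50 + 1.47 = 20.97.
11.35 < 17.05 → outlier.
12.46 < 17.05 → outlier.
13.59 < 17.05 → outlier.
14.17 < 17.05 → outlier.
All remaining values lie within [17.05, 20.97].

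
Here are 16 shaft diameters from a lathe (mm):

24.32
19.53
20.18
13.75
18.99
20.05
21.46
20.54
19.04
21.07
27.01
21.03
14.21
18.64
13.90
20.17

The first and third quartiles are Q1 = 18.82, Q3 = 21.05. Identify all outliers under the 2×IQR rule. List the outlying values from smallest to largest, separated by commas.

13.75, 13.90, 14.21, 27.01

IQR = Q3 − Q1 = 21.05 − 18.82 = 2.23.
Lower fence = Q1 − 2·IQR = 18.82 − 4.46 = 14.36.
Upper fence = Q3 + 2·IQR = 21.05 + 4.46 = 25.51.
13.75 < 14.36 → outlier.
13.90 < 14.36 → outlier.
14.21 < 14.36 → outlier.
27.01 > 25.51 → outlier.
All remaining values lie within [14.36, 25.51].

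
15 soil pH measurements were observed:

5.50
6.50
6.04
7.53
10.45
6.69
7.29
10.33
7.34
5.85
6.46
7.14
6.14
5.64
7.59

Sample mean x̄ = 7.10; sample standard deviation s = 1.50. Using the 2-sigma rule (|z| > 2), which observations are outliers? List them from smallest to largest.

Cutoffs at x̄ ± 2s: 7.10 ± 2·1.50 = [4.10, 10.10].
10.33: z = 2.15, |z| > 2 → outlier.
10.45: z = 2.23, |z| > 2 → outlier.
Every other value lies within [4.10, 10.10].

10.33, 10.45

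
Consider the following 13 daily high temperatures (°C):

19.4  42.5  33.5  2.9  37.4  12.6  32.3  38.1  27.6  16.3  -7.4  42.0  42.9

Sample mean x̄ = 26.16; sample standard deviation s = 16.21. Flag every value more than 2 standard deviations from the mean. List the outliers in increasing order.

Cutoffs at x̄ ± 2s: 26.16 ± 2·16.21 = [-6.26, 58.58].
-7.4: z = -2.07, |z| > 2 → outlier.
Every other value lies within [-6.26, 58.58].

-7.4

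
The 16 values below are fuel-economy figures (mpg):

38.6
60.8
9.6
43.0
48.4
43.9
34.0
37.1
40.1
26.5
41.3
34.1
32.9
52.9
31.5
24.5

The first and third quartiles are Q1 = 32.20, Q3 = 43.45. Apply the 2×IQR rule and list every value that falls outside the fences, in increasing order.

9.6

IQR = Q3 − Q1 = 43.45 − 32.20 = 11.25.
Lower fence = Q1 − 2·IQR = 32.20 − 22.50 = 9.70.
Upper fence = Q3 + 2·IQR = 43.45 + 22.50 = 65.95.
9.6 < 9.70 → outlier.
All remaining values lie within [9.70, 65.95].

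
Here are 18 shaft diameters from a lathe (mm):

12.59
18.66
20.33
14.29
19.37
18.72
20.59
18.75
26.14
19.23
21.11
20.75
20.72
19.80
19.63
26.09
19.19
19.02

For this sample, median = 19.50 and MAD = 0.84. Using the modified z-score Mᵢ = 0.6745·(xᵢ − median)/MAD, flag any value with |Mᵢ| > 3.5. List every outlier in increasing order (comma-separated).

|Mᵢ| > 3.5 ⇔ |xᵢ − 19.50| > 3.5·0.84/0.6745 = 4.36.
So outliers lie outside [15.14, 23.86].
12.59: M = -5.55 → outlier.
14.29: M = -4.18 → outlier.
26.09: M = 5.29 → outlier.
26.14: M = 5.33 → outlier.

12.59, 14.29, 26.09, 26.14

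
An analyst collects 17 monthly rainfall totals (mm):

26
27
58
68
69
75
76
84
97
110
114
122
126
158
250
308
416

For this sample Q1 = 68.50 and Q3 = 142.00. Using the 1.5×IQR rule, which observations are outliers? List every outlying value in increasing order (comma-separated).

IQR = Q3 − Q1 = 142.00 − 68.50 = 73.50.
Lower fence = Q1 − 1.5·IQR = 68.50 − 110.25 = -41.75.
Upper fence = Q3 + 1.5·IQR = 142.00 + 110.25 = 252.25.
308 > 252.25 → outlier.
416 > 252.25 → outlier.
All remaining values lie within [-41.75, 252.25].

308, 416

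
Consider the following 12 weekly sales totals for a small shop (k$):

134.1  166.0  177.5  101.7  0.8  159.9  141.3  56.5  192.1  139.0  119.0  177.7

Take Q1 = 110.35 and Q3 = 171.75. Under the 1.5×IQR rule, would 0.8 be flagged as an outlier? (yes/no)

yes

IQR = Q3 − Q1 = 171.75 − 110.35 = 61.40.
Lower fence = Q1 − 1.5·IQR = 110.35 − 92.10 = 18.25.
Upper fence = Q3 + 1.5·IQR = 171.75 + 92.10 = 263.85.
0.8 lies below the lower fence.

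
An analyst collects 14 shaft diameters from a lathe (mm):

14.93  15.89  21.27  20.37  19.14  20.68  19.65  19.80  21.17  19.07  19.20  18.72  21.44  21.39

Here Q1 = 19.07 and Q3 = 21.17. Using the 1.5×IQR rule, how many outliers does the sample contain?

IQR = 2.10; fences at 19.07 − 3.15 = 15.92 and 21.17 + 3.15 = 24.32.
Outside the cutoffs: 14.93, 15.89.

2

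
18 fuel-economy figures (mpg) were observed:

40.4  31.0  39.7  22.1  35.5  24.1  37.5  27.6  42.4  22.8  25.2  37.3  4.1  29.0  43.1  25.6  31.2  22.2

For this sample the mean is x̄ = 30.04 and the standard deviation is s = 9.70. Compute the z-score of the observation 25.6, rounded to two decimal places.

-0.46

z = (25.6 − 30.04) / 9.70 = -0.46.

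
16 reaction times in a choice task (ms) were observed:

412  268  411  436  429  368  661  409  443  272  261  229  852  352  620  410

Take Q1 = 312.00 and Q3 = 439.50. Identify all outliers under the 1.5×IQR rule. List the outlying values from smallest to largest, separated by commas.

IQR = Q3 − Q1 = 439.50 − 312.00 = 127.50.
Lower fence = Q1 − 1.5·IQR = 312.00 − 191.25 = 120.75.
Upper fence = Q3 + 1.5·IQR = 439.50 + 191.25 = 630.75.
661 > 630.75 → outlier.
852 > 630.75 → outlier.
All remaining values lie within [120.75, 630.75].

661, 852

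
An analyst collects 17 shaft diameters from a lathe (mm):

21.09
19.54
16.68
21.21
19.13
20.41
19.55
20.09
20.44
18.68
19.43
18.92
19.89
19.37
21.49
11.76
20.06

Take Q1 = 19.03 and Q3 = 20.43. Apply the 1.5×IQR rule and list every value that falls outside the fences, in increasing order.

IQR = Q3 − Q1 = 20.43 − 19.03 = 1.40.
Lower fence = Q1 − 1.5·IQR = 19.03 − 2.10 = 16.93.
Upper fence = Q3 + 1.5·IQR = 20.43 + 2.10 = 22.53.
11.76 < 16.93 → outlier.
16.68 < 16.93 → outlier.
All remaining values lie within [16.93, 22.53].

11.76, 16.68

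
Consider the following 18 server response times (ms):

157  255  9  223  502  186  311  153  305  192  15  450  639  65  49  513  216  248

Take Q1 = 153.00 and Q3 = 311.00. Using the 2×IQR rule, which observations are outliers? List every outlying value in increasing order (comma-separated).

IQR = Q3 − Q1 = 311.00 − 153.00 = 158.00.
Lower fence = Q1 − 2·IQR = 153.00 − 316.00 = -163.00.
Upper fence = Q3 + 2·IQR = 311.00 + 316.00 = 627.00.
639 > 627.00 → outlier.
All remaining values lie within [-163.00, 627.00].

639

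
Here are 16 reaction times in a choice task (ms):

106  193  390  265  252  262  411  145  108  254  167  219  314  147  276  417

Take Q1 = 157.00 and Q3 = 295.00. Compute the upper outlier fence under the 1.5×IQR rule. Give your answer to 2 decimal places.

IQR = Q3 − Q1 = 295.00 − 157.00 = 138.00.
Lower fence = Q1 − 1.5·IQR = 157.00 − 207.00 = -50.00.
Upper fence = Q3 + 1.5·IQR = 295.00 + 207.00 = 502.00.

502.00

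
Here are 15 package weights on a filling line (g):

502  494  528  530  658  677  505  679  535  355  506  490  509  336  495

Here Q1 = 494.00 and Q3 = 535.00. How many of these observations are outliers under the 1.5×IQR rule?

IQR = 41.00; fences at 494.00 − 61.50 = 432.50 and 535.00 + 61.50 = 596.50.
Outside the cutoffs: 336, 355, 658, 677, 679.

5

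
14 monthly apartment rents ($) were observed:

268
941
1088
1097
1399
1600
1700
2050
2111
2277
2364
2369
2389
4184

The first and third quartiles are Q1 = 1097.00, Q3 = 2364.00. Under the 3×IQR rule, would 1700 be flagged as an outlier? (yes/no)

no

IQR = Q3 − Q1 = 2364.00 − 1097.00 = 1267.00.
Lower fence = Q1 − 3·IQR = 1097.00 − 3801.00 = -2704.00.
Upper fence = Q3 + 3·IQR = 2364.00 + 3801.00 = 6165.00.
1700 lies within [-2704.00, 6165.00].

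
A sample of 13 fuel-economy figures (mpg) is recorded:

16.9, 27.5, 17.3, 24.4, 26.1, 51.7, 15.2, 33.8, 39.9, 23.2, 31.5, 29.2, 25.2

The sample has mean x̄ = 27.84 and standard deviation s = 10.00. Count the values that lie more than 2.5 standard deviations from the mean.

0

Cutoffs: x̄ ± 2.5s = [2.84, 52.84].
Every value lies within the cutoffs.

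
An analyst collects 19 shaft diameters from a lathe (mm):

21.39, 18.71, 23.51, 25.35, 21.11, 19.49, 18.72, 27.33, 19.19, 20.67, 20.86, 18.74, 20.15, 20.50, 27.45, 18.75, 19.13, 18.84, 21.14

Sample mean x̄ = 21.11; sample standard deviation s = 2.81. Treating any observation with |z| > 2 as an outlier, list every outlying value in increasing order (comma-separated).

Cutoffs at x̄ ± 2s: 21.11 ± 2·2.81 = [15.49, 26.73].
27.33: z = 2.21, |z| > 2 → outlier.
27.45: z = 2.26, |z| > 2 → outlier.
Every other value lies within [15.49, 26.73].

27.33, 27.45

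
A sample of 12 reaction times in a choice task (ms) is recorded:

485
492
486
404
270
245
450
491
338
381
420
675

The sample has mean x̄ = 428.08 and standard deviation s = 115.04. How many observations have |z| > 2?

Cutoffs: x̄ ± 2s = [198.00, 658.16].
Outside the cutoffs: 675.

1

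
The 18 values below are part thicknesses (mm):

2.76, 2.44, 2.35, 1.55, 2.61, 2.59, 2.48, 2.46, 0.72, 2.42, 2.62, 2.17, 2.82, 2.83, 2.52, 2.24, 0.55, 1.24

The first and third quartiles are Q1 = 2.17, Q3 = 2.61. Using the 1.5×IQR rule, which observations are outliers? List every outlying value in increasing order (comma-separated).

0.55, 0.72, 1.24

IQR = Q3 − Q1 = 2.61 − 2.17 = 0.44.
Lower fence = Q1 − 1.5·IQR = 2.17 − 0.66 = 1.51.
Upper fence = Q3 + 1.5·IQR = 2.61 + 0.66 = 3.27.
0.55 < 1.51 → outlier.
0.72 < 1.51 → outlier.
1.24 < 1.51 → outlier.
All remaining values lie within [1.51, 3.27].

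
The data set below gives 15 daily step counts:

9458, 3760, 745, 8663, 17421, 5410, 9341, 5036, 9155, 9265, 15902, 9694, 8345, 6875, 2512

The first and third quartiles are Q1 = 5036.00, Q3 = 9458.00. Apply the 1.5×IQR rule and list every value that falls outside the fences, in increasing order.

IQR = Q3 − Q1 = 9458.00 − 5036.00 = 4422.00.
Lower fence = Q1 − 1.5·IQR = 5036.00 − 6633.00 = -1597.00.
Upper fence = Q3 + 1.5·IQR = 9458.00 + 6633.00 = 16091.00.
17421 > 16091.00 → outlier.
All remaining values lie within [-1597.00, 16091.00].

17421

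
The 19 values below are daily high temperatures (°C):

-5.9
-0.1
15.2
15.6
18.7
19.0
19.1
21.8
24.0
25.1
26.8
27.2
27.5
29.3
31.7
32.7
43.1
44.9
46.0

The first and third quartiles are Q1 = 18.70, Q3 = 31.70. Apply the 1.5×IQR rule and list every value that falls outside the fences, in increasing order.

-5.9

IQR = Q3 − Q1 = 31.70 − 18.70 = 13.00.
Lower fence = Q1 − 1.5·IQR = 18.70 − 19.50 = -0.80.
Upper fence = Q3 + 1.5·IQR = 31.70 + 19.50 = 51.20.
-5.9 < -0.80 → outlier.
All remaining values lie within [-0.80, 51.20].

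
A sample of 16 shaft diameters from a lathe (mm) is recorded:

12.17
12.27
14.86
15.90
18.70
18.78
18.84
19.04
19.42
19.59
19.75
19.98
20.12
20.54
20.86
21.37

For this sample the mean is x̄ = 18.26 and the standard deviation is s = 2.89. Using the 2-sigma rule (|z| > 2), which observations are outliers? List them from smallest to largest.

Cutoffs at x̄ ± 2s: 18.26 ± 2·2.89 = [12.48, 24.04].
12.17: z = -2.11, |z| > 2 → outlier.
12.27: z = -2.07, |z| > 2 → outlier.
Every other value lies within [12.48, 24.04].

12.17, 12.27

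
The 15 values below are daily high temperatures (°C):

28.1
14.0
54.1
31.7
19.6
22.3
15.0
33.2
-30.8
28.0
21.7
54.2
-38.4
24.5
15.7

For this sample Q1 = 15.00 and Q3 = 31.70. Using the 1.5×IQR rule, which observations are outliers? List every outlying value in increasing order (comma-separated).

IQR = Q3 − Q1 = 31.70 − 15.00 = 16.70.
Lower fence = Q1 − 1.5·IQR = 15.00 − 25.05 = -10.05.
Upper fence = Q3 + 1.5·IQR = 31.70 + 25.05 = 56.75.
-38.4 < -10.05 → outlier.
-30.8 < -10.05 → outlier.
All remaining values lie within [-10.05, 56.75].

-38.4, -30.8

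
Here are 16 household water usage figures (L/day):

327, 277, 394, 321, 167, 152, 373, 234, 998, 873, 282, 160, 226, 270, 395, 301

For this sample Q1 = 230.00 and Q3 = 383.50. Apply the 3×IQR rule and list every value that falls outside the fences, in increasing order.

873, 998

IQR = Q3 − Q1 = 383.50 − 230.00 = 153.50.
Lower fence = Q1 − 3·IQR = 230.00 − 460.50 = -230.50.
Upper fence = Q3 + 3·IQR = 383.50 + 460.50 = 844.00.
873 > 844.00 → outlier.
998 > 844.00 → outlier.
All remaining values lie within [-230.50, 844.00].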